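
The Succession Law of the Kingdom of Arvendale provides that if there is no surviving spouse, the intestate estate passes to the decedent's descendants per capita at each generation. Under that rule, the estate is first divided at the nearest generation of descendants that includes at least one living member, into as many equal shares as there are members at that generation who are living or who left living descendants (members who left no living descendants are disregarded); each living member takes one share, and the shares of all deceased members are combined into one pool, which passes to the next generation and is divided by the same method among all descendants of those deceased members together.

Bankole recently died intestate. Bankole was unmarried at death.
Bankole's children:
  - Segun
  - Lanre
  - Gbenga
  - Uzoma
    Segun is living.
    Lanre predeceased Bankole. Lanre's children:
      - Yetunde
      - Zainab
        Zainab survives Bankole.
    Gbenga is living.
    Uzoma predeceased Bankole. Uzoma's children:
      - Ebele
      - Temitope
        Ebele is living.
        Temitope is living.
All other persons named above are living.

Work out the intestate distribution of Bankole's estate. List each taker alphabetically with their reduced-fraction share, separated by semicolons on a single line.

There is no surviving spouse, so the entire estate passes to Bankole's descendants per capita at each generation.
At generation 1 (Segun, Lanre, Gbenga, Uzoma) there are 4 shares of (1)/4 = 1/4 each.
Living: Segun and Gbenga — each takes 1/4.
Deceased: Lanre and Uzoma. Their combined 1/2 is pooled and carried to generation 2.
At generation 2 (Yetunde, Zainab, Ebele, Temitope) there are 4 shares of (1/2)/4 = 1/8 each.
Living: Yetunde, Zainab, Ebele, and Temitope — each takes 1/8.

Ebele 1/8; Gbenga 1/4; Segun 1/4; Temitope 1/8; Yetunde 1/8; Zainab 1/8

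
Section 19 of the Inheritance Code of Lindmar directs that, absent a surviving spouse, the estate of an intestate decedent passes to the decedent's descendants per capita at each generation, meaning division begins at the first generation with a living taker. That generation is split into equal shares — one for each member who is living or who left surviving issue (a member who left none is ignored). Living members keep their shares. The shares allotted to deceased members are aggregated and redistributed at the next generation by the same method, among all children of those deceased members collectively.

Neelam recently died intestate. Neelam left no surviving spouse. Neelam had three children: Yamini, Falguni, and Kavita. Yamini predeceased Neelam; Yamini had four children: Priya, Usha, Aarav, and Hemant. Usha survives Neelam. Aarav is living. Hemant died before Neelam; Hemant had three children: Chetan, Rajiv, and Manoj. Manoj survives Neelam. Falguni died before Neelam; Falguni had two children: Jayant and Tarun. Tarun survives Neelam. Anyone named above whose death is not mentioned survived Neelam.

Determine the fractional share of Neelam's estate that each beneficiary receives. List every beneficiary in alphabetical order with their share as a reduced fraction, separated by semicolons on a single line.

Aarav 1/9; Chetan 1/27; Jayant 1/9; Kavita 1/3; Manoj 1/27; Priya 1/9; Rajiv 1/27; Tarun 1/9; Usha 1/9

There is no surviving spouse, so the entire estate passes to Neelam's descendants per capita at each generation.
At generation 1 (Yamini, Falguni, Kavita) there are 3 shares of (1)/3 = 1/3 each.
Living: Kavita — each takes 1/3.
Deceased: Yamini and Falguni. Their combined 2/3 is pooled and carried to generation 2.
At generation 2 (Priya, Usha, Aarav, Hemant, Jayant, Tarun) there are 6 shares of (2/3)/6 = 1/9 each.
Living: Priya, Usha, Aarav, Jayant, and Tarun — each takes 1/9.
Deceased: Hemant. That 1/9 share is carried to generation 3.
At generation 3 (Chetan, Rajiv, Manoj) there are 3 shares of (1/9)/3 = 1/27 each.
Living: Chetan, Rajiv, and Manoj — each takes 1/27.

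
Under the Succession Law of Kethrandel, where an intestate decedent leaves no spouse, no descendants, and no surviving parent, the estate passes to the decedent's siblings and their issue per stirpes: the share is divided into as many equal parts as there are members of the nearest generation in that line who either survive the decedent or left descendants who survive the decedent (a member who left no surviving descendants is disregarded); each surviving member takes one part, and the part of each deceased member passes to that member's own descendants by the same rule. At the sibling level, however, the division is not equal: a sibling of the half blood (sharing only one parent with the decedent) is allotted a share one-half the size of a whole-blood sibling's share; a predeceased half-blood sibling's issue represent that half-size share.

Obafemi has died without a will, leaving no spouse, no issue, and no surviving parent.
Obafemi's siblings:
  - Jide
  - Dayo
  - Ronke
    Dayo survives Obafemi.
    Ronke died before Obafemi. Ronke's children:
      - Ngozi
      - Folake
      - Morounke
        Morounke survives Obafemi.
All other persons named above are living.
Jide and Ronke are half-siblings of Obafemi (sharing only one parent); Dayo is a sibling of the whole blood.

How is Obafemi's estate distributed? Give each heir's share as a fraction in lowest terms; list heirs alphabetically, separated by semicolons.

Dayo 1/2; Folake 1/12; Jide 1/4; Morounke 1/12; Ngozi 1/12

No spouse, descendants, or parent survives, so the estate passes to Obafemi's siblings per stirpes.
Half-blood siblings count for one-half the weight of whole-blood siblings at the initial division.
Dividing 1 in proportion to weights (total weight 2): Jide (weight 1/2) → 1/4; Dayo (weight 1) → 1/2; Ronke (weight 1/2) → 1/4.
Jide is living and takes 1/4.
Dayo is living and takes 1/2.
Ronke predeceased; the 1/4 allotted to Ronke's branch passes to Ronke's issue by representation.
The 1/4 is divided into 3 equal shares of 1/12 among Ngozi, Folake, Morounke.
Ngozi is living and takes 1/12.
Folake is living and takes 1/12.
Morounke is living and takes 1/12.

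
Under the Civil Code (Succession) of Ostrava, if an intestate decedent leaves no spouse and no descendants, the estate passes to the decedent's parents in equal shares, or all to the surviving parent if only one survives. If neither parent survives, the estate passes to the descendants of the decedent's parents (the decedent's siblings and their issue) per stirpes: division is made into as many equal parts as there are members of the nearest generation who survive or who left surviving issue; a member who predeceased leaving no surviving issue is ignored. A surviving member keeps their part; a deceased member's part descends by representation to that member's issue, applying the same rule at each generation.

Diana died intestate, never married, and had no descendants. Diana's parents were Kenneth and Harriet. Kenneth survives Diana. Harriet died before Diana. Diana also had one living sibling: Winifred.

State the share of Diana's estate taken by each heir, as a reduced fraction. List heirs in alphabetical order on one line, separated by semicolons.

Only one parent, Kenneth, survives, so Kenneth takes the entire estate. The siblings take nothing because a surviving parent has priority.

Kenneth 1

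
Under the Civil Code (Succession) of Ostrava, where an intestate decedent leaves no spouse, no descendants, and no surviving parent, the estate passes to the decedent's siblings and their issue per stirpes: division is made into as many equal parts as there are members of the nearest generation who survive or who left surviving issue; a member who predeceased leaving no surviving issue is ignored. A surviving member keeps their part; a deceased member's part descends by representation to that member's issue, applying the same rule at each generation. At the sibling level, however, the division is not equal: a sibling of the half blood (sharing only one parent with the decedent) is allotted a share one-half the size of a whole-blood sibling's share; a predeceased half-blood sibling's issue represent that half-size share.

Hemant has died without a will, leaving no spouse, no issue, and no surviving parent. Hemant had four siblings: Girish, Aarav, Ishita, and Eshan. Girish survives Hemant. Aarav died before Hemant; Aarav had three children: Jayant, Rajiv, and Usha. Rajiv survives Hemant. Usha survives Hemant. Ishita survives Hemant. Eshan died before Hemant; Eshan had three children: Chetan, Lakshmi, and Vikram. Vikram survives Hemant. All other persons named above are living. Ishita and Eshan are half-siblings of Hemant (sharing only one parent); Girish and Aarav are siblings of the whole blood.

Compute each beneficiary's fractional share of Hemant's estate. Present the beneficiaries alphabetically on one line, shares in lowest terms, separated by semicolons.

Chetan 1/18; Girish 1/3; Ishita 1/6; Jayant 1/9; Lakshmi 1/18; Rajiv 1/9; Usha 1/9; Vikram 1/18

No spouse, descendants, or parent survives, so the estate passes to Hemant's siblings per stirpes.
Half-blood siblings count for one-half the weight of whole-blood siblings at the initial division.
Dividing 1 in proportion to weights (total weight 3): Girish (weight 1) → 1/3; Aarav (weight 1) → 1/3; Ishita (weight 1/2) → 1/6; Eshan (weight 1/2) → 1/6.
Girish is living and takes 1/3.
Aarav predeceased; the 1/3 allotted to Aarav's branch passes to Aarav's issue by representation.
The 1/3 is divided into 3 equal shares of 1/9 among Jayant, Rajiv, Usha.
Jayant is living and takes 1/9.
Rajiv is living and takes 1/9.
Usha is living and takes 1/9.
Ishita is living and takes 1/6.
Eshan predeceased; the 1/6 allotted to Eshan's branch passes to Eshan's issue by representation.
The 1/6 is divided into 3 equal shares of 1/18 among Chetan, Lakshmi, Vikram.
Chetan is living and takes 1/18.
Lakshmi is living and takes 1/18.
Vikram is living and takes 1/18.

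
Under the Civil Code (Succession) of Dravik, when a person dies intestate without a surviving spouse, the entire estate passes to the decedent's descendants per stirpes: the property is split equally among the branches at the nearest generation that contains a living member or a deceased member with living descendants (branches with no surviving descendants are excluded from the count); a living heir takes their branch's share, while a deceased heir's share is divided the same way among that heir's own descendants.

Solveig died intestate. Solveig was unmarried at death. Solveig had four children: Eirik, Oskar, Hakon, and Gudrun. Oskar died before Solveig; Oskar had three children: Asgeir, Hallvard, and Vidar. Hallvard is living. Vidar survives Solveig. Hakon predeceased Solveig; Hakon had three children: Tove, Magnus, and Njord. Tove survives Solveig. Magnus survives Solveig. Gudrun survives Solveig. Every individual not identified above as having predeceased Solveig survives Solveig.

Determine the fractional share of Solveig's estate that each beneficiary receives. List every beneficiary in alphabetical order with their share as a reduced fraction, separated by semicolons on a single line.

There is no surviving spouse, so the entire estate passes to Solveig's descendants per stirpes.
The estate is divided into 4 equal shares of 1/4 among Eirik, Oskar, Hakon, Gudrun.
Eirik is living and takes 1/4.
Oskar predeceased; the 1/4 allotted to Oskar's branch passes to Oskar's issue by representation.
The 1/4 is divided into 3 equal shares of 1/12 among Asgeir, Hallvard, Vidar.
Asgeir is living and takes 1/12.
Hallvard is living and takes 1/12.
Vidar is living and takes 1/12.
Hakon predeceased; the 1/4 allotted to Hakon's branch passes to Hakon's issue by representation.
The 1/4 is divided into 3 equal shares of 1/12 among Tove, Magnus, Njord.
Tove is living and takes 1/12.
Magnus is living and takes 1/12.
Njord is living and takes 1/12.
Gudrun is living and takes 1/4.

Asgeir 1/12; Eirik 1/4; Gudrun 1/4; Hallvard 1/12; Magnus 1/12; Njord 1/12; Tove 1/12; Vidar 1/12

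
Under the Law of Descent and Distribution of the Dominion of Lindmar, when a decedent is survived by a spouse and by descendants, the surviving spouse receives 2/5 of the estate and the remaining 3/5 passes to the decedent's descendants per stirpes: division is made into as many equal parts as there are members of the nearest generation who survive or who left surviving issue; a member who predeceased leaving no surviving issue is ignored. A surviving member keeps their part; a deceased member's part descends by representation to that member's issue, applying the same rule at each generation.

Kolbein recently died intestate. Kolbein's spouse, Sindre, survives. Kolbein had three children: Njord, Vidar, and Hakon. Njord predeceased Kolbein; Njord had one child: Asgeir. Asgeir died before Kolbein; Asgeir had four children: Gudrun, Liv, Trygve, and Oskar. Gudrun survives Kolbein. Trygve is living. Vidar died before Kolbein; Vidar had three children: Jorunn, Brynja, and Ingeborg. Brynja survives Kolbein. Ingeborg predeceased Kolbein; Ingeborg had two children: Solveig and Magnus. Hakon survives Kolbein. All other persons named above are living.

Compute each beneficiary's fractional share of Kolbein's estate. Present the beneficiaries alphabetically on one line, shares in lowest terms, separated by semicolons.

Sindre, as surviving spouse, takes 2/5.
The remaining 3/5 passes to Kolbein's descendants per stirpes.
The 3/5 is divided into 3 equal shares of 1/5 among Njord, Vidar, Hakon.
Njord predeceased; the 1/5 allotted to Njord's branch passes to Njord's issue by representation.
Asgeir's line is the sole branch at this level, so the full 1/5 passes to Asgeir's issue by representation.
The 1/5 is divided into 4 equal shares of 1/20 among Gudrun, Liv, Trygve, Oskar.
Gudrun is living and takes 1/20.
Liv is living and takes 1/20.
Trygve is living and takes 1/20.
Oskar is living and takes 1/20.
Vidar predeceased; the 1/5 allotted to Vidar's branch passes to Vidar's issue by representation.
The 1/5 is divided into 3 equal shares of 1/15 among Jorunn, Brynja, Ingeborg.
Jorunn is living and takes 1/15.
Brynja is living and takes 1/15.
Ingeborg predeceased; the 1/15 allotted to Ingeborg's branch passes to Ingeborg's issue by representation.
The 1/15 is divided into 2 equal shares of 1/30 among Solveig, Magnus.
Solveig is living and takes 1/30.
Magnus is living and takes 1/30.
Hakon is living and takes 1/5.

Brynja 1/15; Gudrun 1/20; Hakon 1/5; Jorunn 1/15; Liv 1/20; Magnus 1/30; Oskar 1/20; Sindre 2/5; Solveig 1/30; Trygve 1/20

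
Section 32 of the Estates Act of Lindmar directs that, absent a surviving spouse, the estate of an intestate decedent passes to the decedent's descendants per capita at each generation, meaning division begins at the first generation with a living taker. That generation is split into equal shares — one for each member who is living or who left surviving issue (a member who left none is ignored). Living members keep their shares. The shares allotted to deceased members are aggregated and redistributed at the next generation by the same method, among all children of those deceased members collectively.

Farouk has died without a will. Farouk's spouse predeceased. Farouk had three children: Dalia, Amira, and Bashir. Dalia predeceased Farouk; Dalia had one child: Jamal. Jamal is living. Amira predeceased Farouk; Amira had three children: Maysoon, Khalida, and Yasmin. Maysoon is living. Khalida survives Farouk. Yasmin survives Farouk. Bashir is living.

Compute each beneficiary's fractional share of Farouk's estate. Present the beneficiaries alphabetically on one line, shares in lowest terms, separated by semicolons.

There is no surviving spouse, so the entire estate passes to Farouk's descendants per capita at each generation.
At generation 1 (Dalia, Amira, Bashir) there are 3 shares of (1)/3 = 1/3 each.
Living: Bashir — each takes 1/3.
Deceased: Dalia and Amira. Their combined 2/3 is pooled and carried to generation 2.
At generation 2 (Jamal, Maysoon, Khalida, Yasmin) there are 4 shares of (2/3)/4 = 1/6 each.
Living: Jamal, Maysoon, Khalida, and Yasmin — each takes 1/6.

Bashir 1/3; Jamal 1/6; Khalida 1/6; Maysoon 1/6; Yasmin 1/6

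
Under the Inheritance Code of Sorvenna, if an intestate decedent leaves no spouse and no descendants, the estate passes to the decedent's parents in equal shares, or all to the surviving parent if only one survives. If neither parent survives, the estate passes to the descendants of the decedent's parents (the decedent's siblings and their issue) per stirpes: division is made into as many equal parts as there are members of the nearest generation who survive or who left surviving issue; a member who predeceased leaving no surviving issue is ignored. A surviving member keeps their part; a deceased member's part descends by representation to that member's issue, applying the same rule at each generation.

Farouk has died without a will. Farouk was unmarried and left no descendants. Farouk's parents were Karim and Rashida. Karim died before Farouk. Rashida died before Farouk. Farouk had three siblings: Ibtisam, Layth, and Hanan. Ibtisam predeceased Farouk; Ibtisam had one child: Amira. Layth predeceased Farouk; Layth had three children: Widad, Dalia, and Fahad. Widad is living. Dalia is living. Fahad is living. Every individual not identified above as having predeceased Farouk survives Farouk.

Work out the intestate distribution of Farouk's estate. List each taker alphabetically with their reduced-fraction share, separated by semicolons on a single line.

Amira 1/3; Dalia 1/9; Fahad 1/9; Hanan 1/3; Widad 1/9

Neither parent survives and there are no descendants, so the estate passes to Farouk's siblings and their issue per stirpes.
The estate is divided into 3 equal shares of 1/3 among Ibtisam, Layth, Hanan.
Ibtisam predeceased; the 1/3 allotted to Ibtisam's branch passes to Ibtisam's issue by representation.
Amira is the sole taker at this level and receives the full 1/3.
Layth predeceased; the 1/3 allotted to Layth's branch passes to Layth's issue by representation.
The 1/3 is divided into 3 equal shares of 1/9 among Widad, Dalia, Fahad.
Widad is living and takes 1/9.
Dalia is living and takes 1/9.
Fahad is living and takes 1/9.
Hanan is living and takes 1/3.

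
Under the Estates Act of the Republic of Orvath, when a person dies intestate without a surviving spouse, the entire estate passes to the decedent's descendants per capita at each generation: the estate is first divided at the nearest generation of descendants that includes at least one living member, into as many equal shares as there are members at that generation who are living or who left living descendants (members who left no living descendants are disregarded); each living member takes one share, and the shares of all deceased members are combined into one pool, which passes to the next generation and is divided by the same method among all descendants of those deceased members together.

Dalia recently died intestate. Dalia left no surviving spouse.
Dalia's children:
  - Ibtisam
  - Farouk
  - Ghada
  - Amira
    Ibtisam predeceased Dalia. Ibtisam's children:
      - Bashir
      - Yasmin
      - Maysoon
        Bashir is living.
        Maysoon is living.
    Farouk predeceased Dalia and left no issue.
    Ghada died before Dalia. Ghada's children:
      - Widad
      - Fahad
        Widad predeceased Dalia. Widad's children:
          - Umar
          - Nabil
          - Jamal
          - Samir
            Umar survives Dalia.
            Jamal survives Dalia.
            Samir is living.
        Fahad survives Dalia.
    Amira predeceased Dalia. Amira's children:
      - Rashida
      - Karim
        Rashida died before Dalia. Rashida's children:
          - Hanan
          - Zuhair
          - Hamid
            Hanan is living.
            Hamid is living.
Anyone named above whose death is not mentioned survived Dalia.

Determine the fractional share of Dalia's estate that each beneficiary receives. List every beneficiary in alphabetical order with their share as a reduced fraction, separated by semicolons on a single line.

There is no surviving spouse, so the entire estate passes to Dalia's descendants per capita at each generation.
No one at generation 1 (Ibtisam, Ghada, Amira) is living; moving to the next generation.
At generation 2 (Bashir, Yasmin, Maysoon, Widad, Fahad, Rashida, Karim) there are 7 shares of (1)/7 = 1/7 each.
Living: Bashir, Yasmin, Maysoon, Fahad, and Karim — each takes 1/7.
Deceased: Widad and Rashida. Their combined 2/7 is pooled and carried to generation 3.
At generation 3 (Umar, Nabil, Jamal, Samir, Hanan, Zuhair, Hamid) there are 7 shares of (2/7)/7 = 2/49 each.
Living: Umar, Nabil, Jamal, Samir, Hanan, Zuhair, and Hamid — each takes 2/49.

Bashir 1/7; Fahad 1/7; Hamid 2/49; Hanan 2/49; Jamal 2/49; Karim 1/7; Maysoon 1/7; Nabil 2/49; Samir 2/49; Umar 2/49; Yasmin 1/7; Zuhair 2/49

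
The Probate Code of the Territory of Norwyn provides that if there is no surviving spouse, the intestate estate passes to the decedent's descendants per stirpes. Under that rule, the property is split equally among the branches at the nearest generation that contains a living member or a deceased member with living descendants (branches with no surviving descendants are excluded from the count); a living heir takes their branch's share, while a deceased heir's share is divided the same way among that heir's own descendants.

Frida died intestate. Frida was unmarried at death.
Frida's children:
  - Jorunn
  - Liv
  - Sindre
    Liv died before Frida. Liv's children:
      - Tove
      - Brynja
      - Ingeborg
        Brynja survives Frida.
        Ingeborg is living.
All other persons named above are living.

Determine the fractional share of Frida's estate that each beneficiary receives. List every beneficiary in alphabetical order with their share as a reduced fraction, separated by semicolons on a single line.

Brynja 1/9; Ingeborg 1/9; Jorunn 1/3; Sindre 1/3; Tove 1/9

There is no surviving spouse, so the entire estate passes to Frida's descendants per stirpes.
The estate is divided into 3 equal shares of 1/3 among Jorunn, Liv, Sindre.
Jorunn is living and takes 1/3.
Liv predeceased; the 1/3 allotted to Liv's branch passes to Liv's issue by representation.
The 1/3 is divided into 3 equal shares of 1/9 among Tove, Brynja, Ingeborg.
Tove is living and takes 1/9.
Brynja is living and takes 1/9.
Ingeborg is living and takes 1/9.
Sindre is living and takes 1/3.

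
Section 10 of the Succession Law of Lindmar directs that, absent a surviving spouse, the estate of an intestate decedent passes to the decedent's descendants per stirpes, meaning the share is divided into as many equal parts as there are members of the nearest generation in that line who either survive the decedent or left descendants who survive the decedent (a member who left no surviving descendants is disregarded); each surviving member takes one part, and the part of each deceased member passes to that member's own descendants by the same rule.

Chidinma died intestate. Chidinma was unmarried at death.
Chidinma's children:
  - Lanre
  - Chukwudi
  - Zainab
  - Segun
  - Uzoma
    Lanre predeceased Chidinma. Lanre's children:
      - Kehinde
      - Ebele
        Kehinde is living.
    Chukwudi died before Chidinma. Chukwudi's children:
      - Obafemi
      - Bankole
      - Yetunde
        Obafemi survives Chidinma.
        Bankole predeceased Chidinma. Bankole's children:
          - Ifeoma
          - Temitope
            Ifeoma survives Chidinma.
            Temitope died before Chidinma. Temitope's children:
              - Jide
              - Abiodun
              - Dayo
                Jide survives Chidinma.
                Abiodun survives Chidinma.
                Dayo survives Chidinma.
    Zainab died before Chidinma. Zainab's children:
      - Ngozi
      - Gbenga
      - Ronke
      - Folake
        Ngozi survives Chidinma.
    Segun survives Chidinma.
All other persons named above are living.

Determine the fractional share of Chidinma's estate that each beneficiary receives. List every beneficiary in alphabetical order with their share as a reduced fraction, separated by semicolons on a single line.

Abiodun 1/90; Dayo 1/90; Ebele 1/10; Folake 1/20; Gbenga 1/20; Ifeoma 1/30; Jide 1/90; Kehinde 1/10; Ngozi 1/20; Obafemi 1/15; Ronke 1/20; Segun 1/5; Uzoma 1/5; Yetunde 1/15

There is no surviving spouse, so the entire estate passes to Chidinma's descendants per stirpes.
The estate is divided into 5 equal shares of 1/5 among Lanre, Chukwudi, Zainab, Segun, Uzoma.
Lanre predeceased; the 1/5 allotted to Lanre's branch passes to Lanre's issue by representation.
The 1/5 is divided into 2 equal shares of 1/10 among Kehinde, Ebele.
Kehinde is living and takes 1/10.
Ebele is living and takes 1/10.
Chukwudi predeceased; the 1/5 allotted to Chukwudi's branch passes to Chukwudi's issue by representation.
The 1/5 is divided into 3 equal shares of 1/15 among Obafemi, Bankole, Yetunde.
Obafemi is living and takes 1/15.
Bankole predeceased; the 1/15 allotted to Bankole's branch passes to Bankole's issue by representation.
The 1/15 is divided into 2 equal shares of 1/30 among Ifeoma, Temitope.
Ifeoma is living and takes 1/30.
Temitope predeceased; the 1/30 allotted to Temitope's branch passes to Temitope's issue by representation.
The 1/30 is divided into 3 equal shares of 1/90 among Jide, Abiodun, Dayo.
Jide is living and takes 1/90.
Abiodun is living and takes 1/90.
Dayo is living and takes 1/90.
Yetunde is living and takes 1/15.
Zainab predeceased; the 1/5 allotted to Zainab's branch passes to Zainab's issue by representation.
The 1/5 is divided into 4 equal shares of 1/20 among Ngozi, Gbenga, Ronke, Folake.
Ngozi is living and takes 1/20.
Gbenga is living and takes 1/20.
Ronke is living and takes 1/20.
Folake is living and takes 1/20.
Segun is living and takes 1/5.
Uzoma is living and takes 1/5.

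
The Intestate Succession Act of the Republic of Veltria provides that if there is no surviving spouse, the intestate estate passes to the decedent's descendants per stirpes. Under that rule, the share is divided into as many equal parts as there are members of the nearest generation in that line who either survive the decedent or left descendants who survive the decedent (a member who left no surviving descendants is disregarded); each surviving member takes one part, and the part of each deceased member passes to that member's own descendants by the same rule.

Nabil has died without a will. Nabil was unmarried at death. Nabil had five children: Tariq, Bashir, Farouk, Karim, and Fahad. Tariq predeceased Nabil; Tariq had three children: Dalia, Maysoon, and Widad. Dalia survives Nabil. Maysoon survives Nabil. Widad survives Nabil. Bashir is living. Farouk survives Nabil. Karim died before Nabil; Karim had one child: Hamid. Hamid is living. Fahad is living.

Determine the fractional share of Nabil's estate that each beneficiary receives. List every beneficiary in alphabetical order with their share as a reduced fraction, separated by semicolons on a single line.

There is no surviving spouse, so the entire estate passes to Nabil's descendants per stirpes.
The estate is divided into 5 equal shares of 1/5 among Tariq, Bashir, Farouk, Karim, Fahad.
Tariq predeceased; the 1/5 allotted to Tariq's branch passes to Tariq's issue by representation.
The 1/5 is divided into 3 equal shares of 1/15 among Dalia, Maysoon, Widad.
Dalia is living and takes 1/15.
Maysoon is living and takes 1/15.
Widad is living and takes 1/15.
Bashir is living and takes 1/5.
Farouk is living and takes 1/5.
Karim predeceased; the 1/5 allotted to Karim's branch passes to Karim's issue by representation.
Hamid is the sole taker at this level and receives the full 1/5.
Fahad is living and takes 1/5.

Bashir 1/5; Dalia 1/15; Fahad 1/5; Farouk 1/5; Hamid 1/5; Maysoon 1/15; Widad 1/15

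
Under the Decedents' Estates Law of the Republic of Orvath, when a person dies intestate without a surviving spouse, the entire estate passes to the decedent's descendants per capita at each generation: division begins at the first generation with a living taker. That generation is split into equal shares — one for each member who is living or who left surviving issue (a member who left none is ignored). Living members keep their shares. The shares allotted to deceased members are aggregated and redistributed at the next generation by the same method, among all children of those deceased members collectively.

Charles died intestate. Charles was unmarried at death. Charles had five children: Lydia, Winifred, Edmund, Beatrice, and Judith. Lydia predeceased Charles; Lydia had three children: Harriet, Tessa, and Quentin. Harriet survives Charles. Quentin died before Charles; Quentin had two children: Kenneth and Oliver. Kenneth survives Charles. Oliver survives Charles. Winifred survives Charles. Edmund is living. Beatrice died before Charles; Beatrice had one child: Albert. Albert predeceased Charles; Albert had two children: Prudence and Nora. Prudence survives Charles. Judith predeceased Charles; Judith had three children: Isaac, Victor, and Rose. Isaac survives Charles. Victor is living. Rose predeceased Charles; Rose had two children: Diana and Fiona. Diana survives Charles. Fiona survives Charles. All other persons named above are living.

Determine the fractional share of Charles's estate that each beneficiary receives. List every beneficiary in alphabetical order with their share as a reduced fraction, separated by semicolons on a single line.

There is no surviving spouse, so the entire estate passes to Charles's descendants per capita at each generation.
At generation 1 (Lydia, Winifred, Edmund, Beatrice, Judith) there are 5 shares of (1)/5 = 1/5 each.
Living: Winifred and Edmund — each takes 1/5.
Deceased: Lydia, Beatrice, and Judith. Their combined 3/5 is pooled and carried to generation 2.
At generation 2 (Harriet, Tessa, Quentin, Albert, Isaac, Victor, Rose) there are 7 shares of (3/5)/7 = 3/35 each.
Living: Harriet, Tessa, Isaac, and Victor — each takes 3/35.
Deceased: Quentin, Albert, and Rose. Their combined 9/35 is pooled and carried to generation 3.
At generation 3 (Kenneth, Oliver, Prudence, Nora, Diana, Fiona) there are 6 shares of (9/35)/6 = 3/70 each.
Living: Kenneth, Oliver, Prudence, Nora, Diana, and Fiona — each takes 3/70.

Diana 3/70; Edmund 1/5; Fiona 3/70; Harriet 3/35; Isaac 3/35; Kenneth 3/70; Nora 3/70; Oliver 3/70; Prudence 3/70; Tessa 3/35; Victor 3/35; Winifred 1/5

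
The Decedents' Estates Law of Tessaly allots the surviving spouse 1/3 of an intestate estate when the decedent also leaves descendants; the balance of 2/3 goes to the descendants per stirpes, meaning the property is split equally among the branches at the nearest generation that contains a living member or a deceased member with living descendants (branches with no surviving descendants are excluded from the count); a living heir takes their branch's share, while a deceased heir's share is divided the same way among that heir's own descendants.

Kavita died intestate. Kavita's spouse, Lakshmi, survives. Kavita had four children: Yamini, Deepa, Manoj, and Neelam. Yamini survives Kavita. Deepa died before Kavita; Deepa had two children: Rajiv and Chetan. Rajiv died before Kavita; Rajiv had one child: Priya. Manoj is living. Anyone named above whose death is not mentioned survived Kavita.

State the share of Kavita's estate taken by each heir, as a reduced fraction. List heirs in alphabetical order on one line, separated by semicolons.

Lakshmi, as surviving spouse, takes 1/3.
The remaining 2/3 passes to Kavita's descendants per stirpes.
The 2/3 is divided into 4 equal shares of 1/6 among Yamini, Deepa, Manoj, Neelam.
Yamini is living and takes 1/6.
Deepa predeceased; the 1/6 allotted to Deepa's branch passes to Deepa's issue by representation.
The 1/6 is divided into 2 equal shares of 1/12 among Rajiv, Chetan.
Rajiv predeceased; the 1/12 allotted to Rajiv's branch passes to Rajiv's issue by representation.
Priya is the sole taker at this level and receives the full 1/12.
Chetan is living and takes 1/12.
Manoj is living and takes 1/6.
Neelam is living and takes 1/6.

Chetan 1/12; Lakshmi 1/3; Manoj 1/6; Neelam 1/6; Priya 1/12; Yamini 1/6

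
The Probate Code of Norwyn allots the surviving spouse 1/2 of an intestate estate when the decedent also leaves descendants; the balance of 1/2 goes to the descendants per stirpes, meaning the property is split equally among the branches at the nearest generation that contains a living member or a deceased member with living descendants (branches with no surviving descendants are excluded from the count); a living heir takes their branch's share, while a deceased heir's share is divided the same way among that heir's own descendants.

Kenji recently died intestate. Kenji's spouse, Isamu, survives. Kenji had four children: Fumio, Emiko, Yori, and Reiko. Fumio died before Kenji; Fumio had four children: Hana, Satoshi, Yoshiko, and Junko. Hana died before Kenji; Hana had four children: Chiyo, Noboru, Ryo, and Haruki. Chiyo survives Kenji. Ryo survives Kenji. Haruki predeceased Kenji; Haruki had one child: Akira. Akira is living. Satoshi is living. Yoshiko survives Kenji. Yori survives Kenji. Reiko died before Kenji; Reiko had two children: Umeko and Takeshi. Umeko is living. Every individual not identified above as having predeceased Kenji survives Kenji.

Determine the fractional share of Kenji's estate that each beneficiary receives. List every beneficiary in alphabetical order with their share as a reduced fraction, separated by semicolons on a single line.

Isamu, as surviving spouse, takes 1/2.
The remaining 1/2 passes to Kenji's descendants per stirpes.
The 1/2 is divided into 4 equal shares of 1/8 among Fumio, Emiko, Yori, Reiko.
Fumio predeceased; the 1/8 allotted to Fumio's branch passes to Fumio's issue by representation.
The 1/8 is divided into 4 equal shares of 1/32 among Hana, Satoshi, Yoshiko, Junko.
Hana predeceased; the 1/32 allotted to Hana's branch passes to Hana's issue by representation.
The 1/32 is divided into 4 equal shares of 1/128 among Chiyo, Noboru, Ryo, Haruki.
Chiyo is living and takes 1/128.
Noboru is living and takes 1/128.
Ryo is living and takes 1/128.
Haruki predeceased; the 1/128 allotted to Haruki's branch passes to Haruki's issue by representation.
Akira is the sole taker at this level and receives the full 1/128.
Satoshi is living and takes 1/32.
Yoshiko is living and takes 1/32.
Junko is living and takes 1/32.
Emiko is living and takes 1/8.
Yori is living and takes 1/8.
Reiko predeceased; the 1/8 allotted to Reiko's branch passes to Reiko's issue by representation.
The 1/8 is divided into 2 equal shares of 1/16 among Umeko, Takeshi.
Umeko is living and takes 1/16.
Takeshi is living and takes 1/16.

Akira 1/128; Chiyo 1/128; Emiko 1/8; Isamu 1/2; Junko 1/32; Noboru 1/128; Ryo 1/128; Satoshi 1/32; Takeshi 1/16; Umeko 1/16; Yori 1/8; Yoshiko 1/32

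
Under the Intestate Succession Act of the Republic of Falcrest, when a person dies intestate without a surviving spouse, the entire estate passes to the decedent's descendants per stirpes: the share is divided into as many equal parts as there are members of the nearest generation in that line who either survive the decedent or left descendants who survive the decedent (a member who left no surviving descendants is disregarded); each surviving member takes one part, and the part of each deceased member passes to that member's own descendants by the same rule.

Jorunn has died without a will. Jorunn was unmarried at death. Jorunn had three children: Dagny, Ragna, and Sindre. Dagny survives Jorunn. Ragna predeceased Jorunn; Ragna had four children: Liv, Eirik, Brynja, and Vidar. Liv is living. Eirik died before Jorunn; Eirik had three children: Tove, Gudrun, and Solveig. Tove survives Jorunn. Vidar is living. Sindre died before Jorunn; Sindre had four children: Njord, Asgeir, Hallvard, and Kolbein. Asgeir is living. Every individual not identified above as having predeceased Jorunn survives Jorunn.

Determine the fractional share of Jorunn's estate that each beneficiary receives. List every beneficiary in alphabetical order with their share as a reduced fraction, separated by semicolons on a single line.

Asgeir 1/12; Brynja 1/12; Dagny 1/3; Gudrun 1/36; Hallvard 1/12; Kolbein 1/12; Liv 1/12; Njord 1/12; Solveig 1/36; Tove 1/36; Vidar 1/12

There is no surviving spouse, so the entire estate passes to Jorunn's descendants per stirpes.
The estate is divided into 3 equal shares of 1/3 among Dagny, Ragna, Sindre.
Dagny is living and takes 1/3.
Ragna predeceased; the 1/3 allotted to Ragna's branch passes to Ragna's issue by representation.
The 1/3 is divided into 4 equal shares of 1/12 among Liv, Eirik, Brynja, Vidar.
Liv is living and takes 1/12.
Eirik predeceased; the 1/12 allotted to Eirik's branch passes to Eirik's issue by representation.
The 1/12 is divided into 3 equal shares of 1/36 among Tove, Gudrun, Solveig.
Tove is living and takes 1/36.
Gudrun is living and takes 1/36.
Solveig is living and takes 1/36.
Brynja is living and takes 1/12.
Vidar is living and takes 1/12.
Sindre predeceased; the 1/3 allotted to Sindre's branch passes to Sindre's issue by representation.
The 1/3 is divided into 4 equal shares of 1/12 among Njord, Asgeir, Hallvard, Kolbein.
Njord is living and takes 1/12.
Asgeir is living and takes 1/12.
Hallvard is living and takes 1/12.
Kolbein is living and takes 1/12.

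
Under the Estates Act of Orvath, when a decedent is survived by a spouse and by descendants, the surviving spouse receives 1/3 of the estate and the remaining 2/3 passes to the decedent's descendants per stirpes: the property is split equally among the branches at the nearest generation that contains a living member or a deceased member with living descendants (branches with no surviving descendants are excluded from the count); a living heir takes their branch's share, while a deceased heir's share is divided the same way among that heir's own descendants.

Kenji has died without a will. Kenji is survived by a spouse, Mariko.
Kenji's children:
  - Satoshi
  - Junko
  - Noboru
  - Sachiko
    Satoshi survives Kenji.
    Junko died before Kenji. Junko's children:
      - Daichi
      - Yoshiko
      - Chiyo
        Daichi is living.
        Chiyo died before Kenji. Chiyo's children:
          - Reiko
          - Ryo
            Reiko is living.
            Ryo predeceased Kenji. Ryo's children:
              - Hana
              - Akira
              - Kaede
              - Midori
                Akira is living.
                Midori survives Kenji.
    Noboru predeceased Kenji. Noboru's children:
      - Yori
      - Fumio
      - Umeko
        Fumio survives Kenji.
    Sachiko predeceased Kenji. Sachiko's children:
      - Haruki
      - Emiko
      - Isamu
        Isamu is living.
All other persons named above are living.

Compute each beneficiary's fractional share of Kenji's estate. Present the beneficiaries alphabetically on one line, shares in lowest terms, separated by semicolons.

Mariko, as surviving spouse, takes 1/3.
The remaining 2/3 passes to Kenji's descendants per stirpes.
The 2/3 is divided into 4 equal shares of 1/6 among Satoshi, Junko, Noboru, Sachiko.
Satoshi is living and takes 1/6.
Junko predeceased; the 1/6 allotted to Junko's branch passes to Junko's issue by representation.
The 1/6 is divided into 3 equal shares of 1/18 among Daichi, Yoshiko, Chiyo.
Daichi is living and takes 1/18.
Yoshiko is living and takes 1/18.
Chiyo predeceased; the 1/18 allotted to Chiyo's branch passes to Chiyo's issue by representation.
The 1/18 is divided into 2 equal shares of 1/36 among Reiko, Ryo.
Reiko is living and takes 1/36.
Ryo predeceased; the 1/36 allotted to Ryo's branch passes to Ryo's issue by representation.
The 1/36 is divided into 4 equal shares of 1/144 among Hana, Akira, Kaede, Midori.
Hana is living and takes 1/144.
Akira is living and takes 1/144.
Kaede is living and takes 1/144.
Midori is living and takes 1/144.
Noboru predeceased; the 1/6 allotted to Noboru's branch passes to Noboru's issue by representation.
The 1/6 is divided into 3 equal shares of 1/18 among Yori, Fumio, Umeko.
Yori is living and takes 1/18.
Fumio is living and takes 1/18.
Umeko is living and takes 1/18.
Sachiko predeceased; the 1/6 allotted to Sachiko's branch passes to Sachiko's issue by representation.
The 1/6 is divided into 3 equal shares of 1/18 among Haruki, Emiko, Isamu.
Haruki is living and takes 1/18.
Emiko is living and takes 1/18.
Isamu is living and takes 1/18.

Akira 1/144; Daichi 1/18; Emiko 1/18; Fumio 1/18; Hana 1/144; Haruki 1/18; Isamu 1/18; Kaede 1/144; Mariko 1/3; Midori 1/144; Reiko 1/36; Satoshi 1/6; Umeko 1/18; Yori 1/18; Yoshiko 1/18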